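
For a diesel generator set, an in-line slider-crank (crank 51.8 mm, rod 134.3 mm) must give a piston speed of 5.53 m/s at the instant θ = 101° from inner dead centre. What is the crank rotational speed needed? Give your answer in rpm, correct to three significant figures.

For an in-line slider-crank, |v_piston| = rω|sinθ|·[1 + r cosθ/√(L² − r² sin²θ)].
With r = 0.0518 m, L = 0.1343 m, θ = 101°: the bracketed kinematic factor |dx/dθ| = 0.046805 m.
ω = v/|dx/dθ| = 5.53/0.046805 = 118.15 rad/s.
N = 60ω/(2π) = 1128.2 rpm.

1130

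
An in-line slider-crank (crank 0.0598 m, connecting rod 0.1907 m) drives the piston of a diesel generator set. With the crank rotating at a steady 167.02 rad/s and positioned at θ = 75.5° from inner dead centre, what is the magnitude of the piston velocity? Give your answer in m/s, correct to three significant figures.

ω = 167 rad/s
For an in-line slider-crank, x = r cosθ + √(L² − r² sin²θ), so v = −rω sinθ·[1 + r cosθ/√(L² − r² sin²θ)].
With r = 0.0598 m, L = 0.1907 m, θ = 75.5°: √(L² − r² sin²θ) = 0.1817 m.
v = −0.0598·167·0.96815·[1 + 0.0598·0.25038/0.1817] = -10.466 m/s.
|v| = 10.466 m/s.

10.5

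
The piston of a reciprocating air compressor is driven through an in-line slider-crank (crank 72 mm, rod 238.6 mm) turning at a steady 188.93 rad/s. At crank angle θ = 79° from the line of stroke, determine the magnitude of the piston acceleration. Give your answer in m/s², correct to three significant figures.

260

ω = 188.9 rad/s
x(θ) = r cosθ + √(L² − r² sin²θ); with ω constant, a = ω²·d²x/dθ².
d²x/dθ² = −r cosθ − r²(cos2θ)/√u − r⁴ sin²2θ/(4u^{3/2}),  u = L² − r² sin²θ = 0.0519347 m².
Substituting r = 0.072 m, L = 0.2386 m, θ = 79°: d²x/dθ² = +0.0072733 m.
a = ω²·d²x/dθ² = (188.9)²·(+0.0072733) = +259.62 m/s²;  |a| = 259.62 m/s².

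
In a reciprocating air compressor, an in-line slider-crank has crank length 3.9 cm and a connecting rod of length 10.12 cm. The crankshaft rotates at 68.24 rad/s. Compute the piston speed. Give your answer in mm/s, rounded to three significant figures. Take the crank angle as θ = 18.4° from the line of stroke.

ω = 68.24 rad/s
For an in-line slider-crank, x = r cosθ + √(L² − r² sin²θ), so v = −rω sinθ·[1 + r cosθ/√(L² − r² sin²θ)].
With r = 0.039 m, L = 0.1012 m, θ = 18.4°: √(L² − r² sin²θ) = 0.10045 m.
v = −0.039·68.24·0.31565·[1 + 0.039·0.94888/0.10045] = -1.1495 m/s.
|v| = 1.1495 m/s = 1149.5 mm/s.

1150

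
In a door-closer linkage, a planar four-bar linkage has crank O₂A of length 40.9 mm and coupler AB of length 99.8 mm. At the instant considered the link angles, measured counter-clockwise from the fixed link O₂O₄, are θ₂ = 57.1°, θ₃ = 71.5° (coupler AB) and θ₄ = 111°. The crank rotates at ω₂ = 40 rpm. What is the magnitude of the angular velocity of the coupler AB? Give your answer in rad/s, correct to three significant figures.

2.18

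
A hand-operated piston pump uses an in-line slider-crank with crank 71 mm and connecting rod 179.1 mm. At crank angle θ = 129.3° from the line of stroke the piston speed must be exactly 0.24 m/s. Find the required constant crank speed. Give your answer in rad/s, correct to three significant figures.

For an in-line slider-crank, |v_piston| = rω|sinθ|·[1 + r cosθ/√(L² − r² sin²θ)].
With r = 0.071 m, L = 0.1791 m, θ = 129.3°: the bracketed kinematic factor |dx/dθ| = 0.040448 m.
ω = v/|dx/dθ| = 0.24/0.040448 = 5.9335 rad/s.

5.93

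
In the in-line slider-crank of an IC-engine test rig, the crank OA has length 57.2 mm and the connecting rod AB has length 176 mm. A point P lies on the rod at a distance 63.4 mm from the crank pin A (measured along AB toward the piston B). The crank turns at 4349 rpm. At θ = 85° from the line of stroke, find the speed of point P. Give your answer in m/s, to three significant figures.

26.3

ω = 455.4 rad/s.  Crank-pin speed |V_A| = rω = 26.05 m/s, perpendicular to OA.
Rod angle: sinφ = −(r/L) sinθ ⇒ φ = -18.891°; ω_rod = −rω cosθ/√(L²−r²sin²θ) = -13.635 rad/s.
V_P = V_A + ω_rod × AP, with AP = 0.0634 m along the rod.
Components: V_Px = −rω sinθ − a·ω_rod·sinφ = -26.231 m/s;  V_Py = rω cosθ + a·ω_rod·cosφ = +1.4526 m/s.
|V_P| = √(V_Px² + V_Py²) = 26.271 m/s.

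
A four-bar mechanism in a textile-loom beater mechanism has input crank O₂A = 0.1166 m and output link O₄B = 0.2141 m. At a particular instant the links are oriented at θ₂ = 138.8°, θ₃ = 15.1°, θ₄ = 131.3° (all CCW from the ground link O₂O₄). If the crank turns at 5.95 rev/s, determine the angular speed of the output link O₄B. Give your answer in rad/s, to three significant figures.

18.9

ω₂ = 37.38 rad/s (from 5.95 rev/s).
Differentiating the loop-closure r₂e^{iθ₂}+r₃e^{iθ₃}=r₁+r₄e^{iθ₄} gives r₂ω₂e^{iθ₂}+r₃ω₃e^{iθ₃}=r₄ω₄e^{iθ₄}.
Eliminating the other unknown: ω₄ = r₂ω₂ sin(θ₂−θ₃) / [r₄ sin(θ₄−θ₃)].
Numerator sine = +0.83195; denominator sine = +0.89726.
Result = 0.1166·37.38·(+0.83195) / (0.2141·(+0.89726)) = +18.878 rad/s; magnitude 18.878 rad/s.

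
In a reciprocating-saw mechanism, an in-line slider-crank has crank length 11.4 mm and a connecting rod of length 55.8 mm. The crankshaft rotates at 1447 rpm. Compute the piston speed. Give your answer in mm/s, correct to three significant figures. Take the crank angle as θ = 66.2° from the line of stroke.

1710

ω = 2π·1447/60 = 151.5 rad/s
For an in-line slider-crank, x = r cosθ + √(L² − r² sin²θ), so v = −rω sinθ·[1 + r cosθ/√(L² − r² sin²θ)].
With r = 0.0114 m, L = 0.0558 m, θ = 66.2°: √(L² − r² sin²θ) = 0.054816 m.
v = −0.0114·151.5·0.91496·[1 + 0.0114·0.40355/0.054816] = -1.7132 m/s.
|v| = 1.7132 m/s = 1713.2 mm/s.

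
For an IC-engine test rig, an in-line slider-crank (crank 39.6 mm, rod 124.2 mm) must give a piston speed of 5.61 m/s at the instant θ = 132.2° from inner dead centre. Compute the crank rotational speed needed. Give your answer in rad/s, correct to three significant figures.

For an in-line slider-crank, |v_piston| = rω|sinθ|·[1 + r cosθ/√(L² − r² sin²θ)].
With r = 0.0396 m, L = 0.1242 m, θ = 132.2°: the bracketed kinematic factor |dx/dθ| = 0.02287 m.
ω = v/|dx/dθ| = 5.61/0.02287 = 245.3 rad/s.

245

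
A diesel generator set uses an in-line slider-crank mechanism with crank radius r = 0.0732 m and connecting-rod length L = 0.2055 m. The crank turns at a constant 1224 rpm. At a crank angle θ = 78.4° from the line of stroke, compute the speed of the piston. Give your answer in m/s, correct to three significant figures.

ω = 2π·1224/60 = 128.2 rad/s
For an in-line slider-crank, x = r cosθ + √(L² − r² sin²θ), so v = −rω sinθ·[1 + r cosθ/√(L² − r² sin²θ)].
With r = 0.0732 m, L = 0.2055 m, θ = 78.4°: √(L² − r² sin²θ) = 0.19258 m.
v = −0.0732·128.2·0.97958·[1 + 0.0732·0.20108/0.19258] = -9.8934 m/s.
|v| = 9.8934 m/s.

9.89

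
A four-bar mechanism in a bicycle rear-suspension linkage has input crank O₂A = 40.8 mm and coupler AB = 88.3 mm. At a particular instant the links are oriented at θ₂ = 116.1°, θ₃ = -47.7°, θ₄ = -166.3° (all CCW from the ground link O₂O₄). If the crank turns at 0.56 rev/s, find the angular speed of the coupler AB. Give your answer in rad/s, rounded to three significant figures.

ω₂ = 3.519 rad/s (from 0.56 rev/s).
Differentiating the loop-closure r₂e^{iθ₂}+r₃e^{iθ₃}=r₁+r₄e^{iθ₄} gives r₂ω₂e^{iθ₂}+r₃ω₃e^{iθ₃}=r₄ω₄e^{iθ₄}.
Eliminating the other unknown: ω₃ = r₂ω₂ sin(θ₄−θ₂) / [r₃ sin(θ₃−θ₄)].
Numerator sine = +0.97667; denominator sine = +0.87798.
Result = 0.0408·3.519·(+0.97667) / (0.0883·(+0.87798)) = +1.8085 rad/s; magnitude 1.8085 rad/s.

1.81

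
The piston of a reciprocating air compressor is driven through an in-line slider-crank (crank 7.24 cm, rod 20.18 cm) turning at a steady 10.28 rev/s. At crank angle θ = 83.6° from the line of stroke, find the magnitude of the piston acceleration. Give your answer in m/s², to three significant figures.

79.2

ω = 2π·10.3 = 64.59 rad/s
x(θ) = r cosθ + √(L² − r² sin²θ); with ω constant, a = ω²·d²x/dθ².
d²x/dθ² = −r cosθ − r²(cos2θ)/√u − r⁴ sin²2θ/(4u^{3/2}),  u = L² − r² sin²θ = 0.0355466 m².
Substituting r = 0.0724 m, L = 0.2018 m, θ = 83.6°: d²x/dθ² = +0.018991 m.
a = ω²·d²x/dθ² = (64.59)²·(+0.018991) = +79.229 m/s²;  |a| = 79.229 m/s².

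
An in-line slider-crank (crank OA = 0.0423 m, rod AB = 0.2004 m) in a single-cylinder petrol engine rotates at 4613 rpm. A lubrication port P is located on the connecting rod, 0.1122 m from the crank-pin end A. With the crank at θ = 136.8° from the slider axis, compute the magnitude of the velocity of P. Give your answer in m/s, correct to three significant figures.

14.4

ω = 483.1 rad/s.  Crank-pin speed |V_A| = rω = 20.434 m/s, perpendicular to OA.
Rod angle: sinφ = −(r/L) sinθ ⇒ φ = -8.308°; ω_rod = −rω cosθ/√(L²−r²sin²θ) = +75.118 rad/s.
V_P = V_A + ω_rod × AP, with AP = 0.1122 m along the rod.
Components: V_Px = −rω sinθ − a·ω_rod·sinφ = -12.77 m/s;  V_Py = rω cosθ + a·ω_rod·cosφ = -6.5559 m/s.
|V_P| = √(V_Px² + V_Py²) = 14.355 m/s.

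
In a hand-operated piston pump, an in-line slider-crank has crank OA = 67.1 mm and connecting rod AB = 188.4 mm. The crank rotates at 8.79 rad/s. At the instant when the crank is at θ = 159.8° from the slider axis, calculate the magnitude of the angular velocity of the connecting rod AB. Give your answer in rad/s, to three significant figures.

2.96

ω = 8.79 rad/s
The rod makes angle φ with the slider axis where L sinφ = r sinθ; differentiating, L cosφ·φ̇ = r ω cosθ.
L cosφ = √(L² − r² sin²θ) = 0.18697 m.
|ω_rod| = r ω |cosθ| / √(L² − r² sin²θ) = 0.0671·8.79·0.93849/0.18697 = 2.9605 rad/s.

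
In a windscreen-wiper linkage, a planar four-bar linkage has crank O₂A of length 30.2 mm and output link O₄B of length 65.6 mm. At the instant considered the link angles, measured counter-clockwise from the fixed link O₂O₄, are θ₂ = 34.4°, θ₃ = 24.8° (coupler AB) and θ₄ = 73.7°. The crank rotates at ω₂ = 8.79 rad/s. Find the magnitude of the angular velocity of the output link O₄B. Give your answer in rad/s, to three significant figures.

ω₂ = 8.79 rad/s
Differentiating the loop-closure r₂e^{iθ₂}+r₃e^{iθ₃}=r₁+r₄e^{iθ₄} gives r₂ω₂e^{iθ₂}+r₃ω₃e^{iθ₃}=r₄ω₄e^{iθ₄}.
Eliminating the other unknown: ω₄ = r₂ω₂ sin(θ₂−θ₃) / [r₄ sin(θ₄−θ₃)].
Numerator sine = +0.16677; denominator sine = +0.75356.
Result = 0.0302·8.79·(+0.16677) / (0.0656·(+0.75356)) = +0.89554 rad/s; magnitude 0.89554 rad/s.

0.896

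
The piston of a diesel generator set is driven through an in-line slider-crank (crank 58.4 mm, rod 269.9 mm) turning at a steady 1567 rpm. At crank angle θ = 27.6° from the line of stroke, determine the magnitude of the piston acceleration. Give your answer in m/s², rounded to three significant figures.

1590

ω = 2π·1567/60 = 164.1 rad/s
x(θ) = r cosθ + √(L² − r² sin²θ); with ω constant, a = ω²·d²x/dθ².
d²x/dθ² = −r cosθ − r²(cos2θ)/√u − r⁴ sin²2θ/(4u^{3/2}),  u = L² − r² sin²θ = 0.072114 m².
Substituting r = 0.0584 m, L = 0.2699 m, θ = 27.6°: d²x/dθ² = -0.059104 m.
a = ω²·d²x/dθ² = (164.1)²·(-0.059104) = -1591.5 m/s²;  |a| = 1591.5 m/s².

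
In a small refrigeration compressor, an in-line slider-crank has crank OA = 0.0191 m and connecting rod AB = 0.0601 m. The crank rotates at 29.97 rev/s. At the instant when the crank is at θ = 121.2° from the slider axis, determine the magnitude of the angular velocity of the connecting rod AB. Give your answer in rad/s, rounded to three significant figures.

ω = 188.3 rad/s (converted from 29.97 rev/s).
The rod makes angle φ with the slider axis where L sinφ = r sinθ; differentiating, L cosφ·φ̇ = r ω cosθ.
L cosφ = √(L² − r² sin²θ) = 0.057837 m.
|ω_rod| = r ω |cosθ| / √(L² − r² sin²θ) = 0.0191·188.3·0.51803/0.057837 = 32.214 rad/s.

32.2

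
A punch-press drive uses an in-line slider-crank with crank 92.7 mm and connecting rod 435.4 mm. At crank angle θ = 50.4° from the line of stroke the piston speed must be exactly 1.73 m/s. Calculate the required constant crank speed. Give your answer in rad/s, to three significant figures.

21.3

For an in-line slider-crank, |v_piston| = rω|sinθ|·[1 + r cosθ/√(L² − r² sin²θ)].
With r = 0.0927 m, L = 0.4354 m, θ = 50.4°: the bracketed kinematic factor |dx/dθ| = 0.081253 m.
ω = v/|dx/dθ| = 1.73/0.081253 = 21.291 rad/s.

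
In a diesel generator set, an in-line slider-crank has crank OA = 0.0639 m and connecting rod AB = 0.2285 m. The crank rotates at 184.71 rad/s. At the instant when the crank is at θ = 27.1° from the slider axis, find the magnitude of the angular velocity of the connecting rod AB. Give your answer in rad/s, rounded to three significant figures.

ω = 184.7 rad/s
The rod makes angle φ with the slider axis where L sinφ = r sinθ; differentiating, L cosφ·φ̇ = r ω cosθ.
L cosφ = √(L² − r² sin²θ) = 0.22664 m.
|ω_rod| = r ω |cosθ| / √(L² − r² sin²θ) = 0.0639·184.7·0.89021/0.22664 = 46.361 rad/s.

46.4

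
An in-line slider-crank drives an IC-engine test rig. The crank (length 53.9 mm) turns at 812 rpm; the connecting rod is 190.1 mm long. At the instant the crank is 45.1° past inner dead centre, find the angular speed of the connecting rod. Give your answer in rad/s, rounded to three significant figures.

ω = 85.03 rad/s (converted from 812 rpm).
The rod makes angle φ with the slider axis where L sinφ = r sinθ; differentiating, L cosφ·φ̇ = r ω cosθ.
L cosφ = √(L² − r² sin²θ) = 0.18623 m.
|ω_rod| = r ω |cosθ| / √(L² − r² sin²θ) = 0.0539·85.03·0.70587/0.18623 = 17.372 rad/s.

17.4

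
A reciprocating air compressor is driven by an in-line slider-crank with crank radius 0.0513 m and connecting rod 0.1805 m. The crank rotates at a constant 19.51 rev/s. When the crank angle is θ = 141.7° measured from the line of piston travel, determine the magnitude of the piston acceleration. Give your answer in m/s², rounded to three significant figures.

ω = 2π·19.5 = 122.6 rad/s
x(θ) = r cosθ + √(L² − r² sin²θ); with ω constant, a = ω²·d²x/dθ².
d²x/dθ² = −r cosθ − r²(cos2θ)/√u − r⁴ sin²2θ/(4u^{3/2}),  u = L² − r² sin²θ = 0.0315693 m².
Substituting r = 0.0513 m, L = 0.1805 m, θ = 141.7°: d²x/dθ² = +0.036534 m.
a = ω²·d²x/dθ² = (122.6)²·(+0.036534) = +549 m/s²;  |a| = 549 m/s².

549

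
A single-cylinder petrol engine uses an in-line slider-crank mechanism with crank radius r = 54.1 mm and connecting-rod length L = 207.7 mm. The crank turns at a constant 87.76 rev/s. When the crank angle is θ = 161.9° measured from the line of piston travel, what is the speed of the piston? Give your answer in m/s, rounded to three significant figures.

6.97

ω = 2π·87.8 = 551.4 rad/s
For an in-line slider-crank, x = r cosθ + √(L² − r² sin²θ), so v = −rω sinθ·[1 + r cosθ/√(L² − r² sin²θ)].
With r = 0.0541 m, L = 0.2077 m, θ = 161.9°: √(L² − r² sin²θ) = 0.20702 m.
v = −0.0541·551.4·0.31068·[1 + 0.0541·-0.95052/0.20702] = -6.9658 m/s.
|v| = 6.9658 m/s.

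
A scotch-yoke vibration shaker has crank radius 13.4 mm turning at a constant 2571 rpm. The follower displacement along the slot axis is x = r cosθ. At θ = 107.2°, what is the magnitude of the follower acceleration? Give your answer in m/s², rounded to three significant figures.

287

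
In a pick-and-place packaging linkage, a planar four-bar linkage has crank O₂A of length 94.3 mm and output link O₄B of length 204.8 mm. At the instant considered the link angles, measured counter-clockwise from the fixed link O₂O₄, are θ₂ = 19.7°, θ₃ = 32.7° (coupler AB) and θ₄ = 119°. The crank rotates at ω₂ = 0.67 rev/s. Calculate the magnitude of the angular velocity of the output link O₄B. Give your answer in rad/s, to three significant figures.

0.437

ω₂ = 4.21 rad/s (from 0.67 rev/s).
Differentiating the loop-closure r₂e^{iθ₂}+r₃e^{iθ₃}=r₁+r₄e^{iθ₄} gives r₂ω₂e^{iθ₂}+r₃ω₃e^{iθ₃}=r₄ω₄e^{iθ₄}.
Eliminating the other unknown: ω₄ = r₂ω₂ sin(θ₂−θ₃) / [r₄ sin(θ₄−θ₃)].
Numerator sine = -0.22495; denominator sine = +0.99792.
Result = 0.0943·4.21·(-0.22495) / (0.2048·(+0.99792)) = -0.43695 rad/s; magnitude 0.43695 rad/s.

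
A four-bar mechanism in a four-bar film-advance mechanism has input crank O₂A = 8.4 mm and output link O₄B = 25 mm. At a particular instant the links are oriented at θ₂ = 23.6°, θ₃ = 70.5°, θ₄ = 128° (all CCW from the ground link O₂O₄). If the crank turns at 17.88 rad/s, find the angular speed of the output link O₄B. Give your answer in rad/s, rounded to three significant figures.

5.20

ω₂ = 17.88 rad/s
Differentiating the loop-closure r₂e^{iθ₂}+r₃e^{iθ₃}=r₁+r₄e^{iθ₄} gives r₂ω₂e^{iθ₂}+r₃ω₃e^{iθ₃}=r₄ω₄e^{iθ₄}.
Eliminating the other unknown: ω₄ = r₂ω₂ sin(θ₂−θ₃) / [r₄ sin(θ₄−θ₃)].
Numerator sine = -0.73016; denominator sine = +0.84339.
Result = 0.0084·17.88·(-0.73016) / (0.025·(+0.84339)) = -5.2011 rad/s; magnitude 5.2011 rad/s.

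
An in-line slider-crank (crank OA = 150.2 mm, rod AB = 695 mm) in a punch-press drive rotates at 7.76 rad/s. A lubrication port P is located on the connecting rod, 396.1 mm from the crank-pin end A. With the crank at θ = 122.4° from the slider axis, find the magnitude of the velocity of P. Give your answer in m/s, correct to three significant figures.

0.957

ω = 7.76 rad/s.  Crank-pin speed |V_A| = rω = 1.1656 m/s, perpendicular to OA.
Rod angle: sinφ = −(r/L) sinθ ⇒ φ = -10.514°; ω_rod = −rω cosθ/√(L²−r²sin²θ) = +0.91395 rad/s.
V_P = V_A + ω_rod × AP, with AP = 0.3961 m along the rod.
Components: V_Px = −rω sinθ − a·ω_rod·sinφ = -0.91805 m/s;  V_Py = rω cosθ + a·ω_rod·cosφ = -0.26859 m/s.
|V_P| = √(V_Px² + V_Py²) = 0.95653 m/s.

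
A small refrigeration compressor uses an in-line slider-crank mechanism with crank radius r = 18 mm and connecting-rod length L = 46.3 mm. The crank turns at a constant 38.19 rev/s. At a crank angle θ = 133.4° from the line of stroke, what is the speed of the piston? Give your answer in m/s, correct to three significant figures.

ω = 2π·38.2 = 240 rad/s
For an in-line slider-crank, x = r cosθ + √(L² − r² sin²θ), so v = −rω sinθ·[1 + r cosθ/√(L² − r² sin²θ)].
With r = 0.018 m, L = 0.0463 m, θ = 133.4°: √(L² − r² sin²θ) = 0.044414 m.
v = −0.018·240·0.72657·[1 + 0.018·-0.68709/0.044414] = -2.2644 m/s.
|v| = 2.2644 m/s.

2.26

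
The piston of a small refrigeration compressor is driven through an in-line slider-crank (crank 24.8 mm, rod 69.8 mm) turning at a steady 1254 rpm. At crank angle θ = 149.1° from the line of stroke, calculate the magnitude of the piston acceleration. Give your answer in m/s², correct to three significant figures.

290

ω = 2π·1254/60 = 131.3 rad/s
x(θ) = r cosθ + √(L² − r² sin²θ); with ω constant, a = ω²·d²x/dθ².
d²x/dθ² = −r cosθ − r²(cos2θ)/√u − r⁴ sin²2θ/(4u^{3/2}),  u = L² − r² sin²θ = 0.00470984 m².
Substituting r = 0.0248 m, L = 0.0698 m, θ = 149.1°: d²x/dθ² = +0.016818 m.
a = ω²·d²x/dθ² = (131.3)²·(+0.016818) = +290.02 m/s²;  |a| = 290.02 m/s².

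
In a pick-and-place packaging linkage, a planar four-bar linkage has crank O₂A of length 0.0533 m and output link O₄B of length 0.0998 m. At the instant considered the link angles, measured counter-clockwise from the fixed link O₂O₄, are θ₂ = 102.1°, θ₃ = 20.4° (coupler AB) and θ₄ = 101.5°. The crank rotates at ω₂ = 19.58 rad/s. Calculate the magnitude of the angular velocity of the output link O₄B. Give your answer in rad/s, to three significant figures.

ω₂ = 19.58 rad/s
Differentiating the loop-closure r₂e^{iθ₂}+r₃e^{iθ₃}=r₁+r₄e^{iθ₄} gives r₂ω₂e^{iθ₂}+r₃ω₃e^{iθ₃}=r₄ω₄e^{iθ₄}.
Eliminating the other unknown: ω₄ = r₂ω₂ sin(θ₂−θ₃) / [r₄ sin(θ₄−θ₃)].
Numerator sine = +0.98953; denominator sine = +0.98796.
Result = 0.0533·19.58·(+0.98953) / (0.0998·(+0.98796)) = +10.474 rad/s; magnitude 10.474 rad/s.

10.5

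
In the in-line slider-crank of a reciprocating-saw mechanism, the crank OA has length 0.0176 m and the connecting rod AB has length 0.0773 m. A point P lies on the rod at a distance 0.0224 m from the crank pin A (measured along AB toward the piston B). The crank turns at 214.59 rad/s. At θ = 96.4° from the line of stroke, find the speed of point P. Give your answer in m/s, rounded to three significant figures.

ω = 214.6 rad/s.  Crank-pin speed |V_A| = rω = 3.7768 m/s, perpendicular to OA.
Rod angle: sinφ = −(r/L) sinθ ⇒ φ = -13.077°; ω_rod = −rω cosθ/√(L²−r²sin²θ) = +5.5912 rad/s.
V_P = V_A + ω_rod × AP, with AP = 0.0224 m along the rod.
Components: V_Px = −rω sinθ − a·ω_rod·sinφ = -3.7249 m/s;  V_Py = rω cosθ + a·ω_rod·cosφ = -0.299 m/s.
|V_P| = √(V_Px² + V_Py²) = 3.7369 m/s.

3.74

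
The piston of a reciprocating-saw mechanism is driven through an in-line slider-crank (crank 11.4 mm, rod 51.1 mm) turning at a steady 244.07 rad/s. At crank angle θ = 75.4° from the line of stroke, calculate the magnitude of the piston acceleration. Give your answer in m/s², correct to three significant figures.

36.2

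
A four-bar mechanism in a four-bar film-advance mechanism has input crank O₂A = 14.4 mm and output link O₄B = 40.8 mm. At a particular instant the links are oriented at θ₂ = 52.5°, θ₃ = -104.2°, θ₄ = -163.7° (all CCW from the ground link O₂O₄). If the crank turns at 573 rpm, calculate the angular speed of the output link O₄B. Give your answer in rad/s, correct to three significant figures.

9.72

ω₂ = 60 rad/s (from 573 rpm).
Differentiating the loop-closure r₂e^{iθ₂}+r₃e^{iθ₃}=r₁+r₄e^{iθ₄} gives r₂ω₂e^{iθ₂}+r₃ω₃e^{iθ₃}=r₄ω₄e^{iθ₄}.
Eliminating the other unknown: ω₄ = r₂ω₂ sin(θ₂−θ₃) / [r₄ sin(θ₄−θ₃)].
Numerator sine = +0.39555; denominator sine = -0.86163.
Result = 0.0144·60·(+0.39555) / (0.0408·(-0.86163)) = -9.7221 rad/s; magnitude 9.7221 rad/s.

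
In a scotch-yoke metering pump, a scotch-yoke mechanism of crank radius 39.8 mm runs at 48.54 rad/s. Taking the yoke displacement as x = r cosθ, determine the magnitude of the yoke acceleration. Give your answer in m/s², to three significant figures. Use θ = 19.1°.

ω = 48.54 rad/s
x = r cosθ ⇒ ẍ = −rω² cosθ (ω constant).
|a| = rω²|cosθ| = 0.0398·(48.54)²·|cos 19.1°| = 88.612 m/s².

88.6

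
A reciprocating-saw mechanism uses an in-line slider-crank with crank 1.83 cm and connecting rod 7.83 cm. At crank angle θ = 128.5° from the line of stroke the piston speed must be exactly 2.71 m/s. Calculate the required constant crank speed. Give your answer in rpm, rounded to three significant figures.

2120

For an in-line slider-crank, |v_piston| = rω|sinθ|·[1 + r cosθ/√(L² − r² sin²θ)].
With r = 0.0183 m, L = 0.0783 m, θ = 128.5°: the bracketed kinematic factor |dx/dθ| = 0.012202 m.
ω = v/|dx/dθ| = 2.71/0.012202 = 222.09 rad/s.
N = 60ω/(2π) = 2120.8 rpm.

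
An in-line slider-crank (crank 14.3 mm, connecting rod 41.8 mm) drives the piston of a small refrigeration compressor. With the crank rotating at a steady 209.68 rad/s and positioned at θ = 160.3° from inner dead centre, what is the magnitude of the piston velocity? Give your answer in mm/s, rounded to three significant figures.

683

ω = 209.7 rad/s
For an in-line slider-crank, x = r cosθ + √(L² − r² sin²θ), so v = −rω sinθ·[1 + r cosθ/√(L² − r² sin²θ)].
With r = 0.0143 m, L = 0.0418 m, θ = 160.3°: √(L² − r² sin²θ) = 0.041521 m.
v = −0.0143·209.7·0.33710·[1 + 0.0143·-0.94147/0.041521] = -0.68302 m/s.
|v| = 0.68302 m/s = 683.02 mm/s.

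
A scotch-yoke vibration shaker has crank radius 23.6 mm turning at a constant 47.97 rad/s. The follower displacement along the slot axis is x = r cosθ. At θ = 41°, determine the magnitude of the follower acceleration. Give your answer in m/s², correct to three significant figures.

ω = 47.97 rad/s
x = r cosθ ⇒ ẍ = −rω² cosθ (ω constant).
|a| = rω²|cosθ| = 0.0236·(47.97)²·|cos 41°| = 40.986 m/s².

41.0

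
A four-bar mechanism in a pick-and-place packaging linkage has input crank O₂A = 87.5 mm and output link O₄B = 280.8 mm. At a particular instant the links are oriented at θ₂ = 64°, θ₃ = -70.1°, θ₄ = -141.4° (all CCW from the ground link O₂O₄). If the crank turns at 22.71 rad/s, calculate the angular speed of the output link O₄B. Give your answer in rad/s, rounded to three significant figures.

5.37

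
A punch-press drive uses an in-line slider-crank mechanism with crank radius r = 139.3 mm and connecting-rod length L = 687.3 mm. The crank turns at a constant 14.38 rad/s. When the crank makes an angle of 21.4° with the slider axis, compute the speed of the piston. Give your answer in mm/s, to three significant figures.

ω = 14.38 rad/s
For an in-line slider-crank, x = r cosθ + √(L² − r² sin²θ), so v = −rω sinθ·[1 + r cosθ/√(L² − r² sin²θ)].
With r = 0.1393 m, L = 0.6873 m, θ = 21.4°: √(L² − r² sin²θ) = 0.68542 m.
v = −0.1393·14.38·0.36488·[1 + 0.1393·0.93106/0.68542] = -0.8692 m/s.
|v| = 0.8692 m/s = 869.2 mm/s.

869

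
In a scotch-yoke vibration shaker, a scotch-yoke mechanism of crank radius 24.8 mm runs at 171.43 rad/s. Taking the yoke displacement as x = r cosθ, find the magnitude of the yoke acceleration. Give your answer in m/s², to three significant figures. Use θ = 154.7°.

659

ω = 171.4 rad/s
x = r cosθ ⇒ ẍ = −rω² cosθ (ω constant).
|a| = rω²|cosθ| = 0.0248·(171.4)²·|cos 154.7°| = 658.92 m/s².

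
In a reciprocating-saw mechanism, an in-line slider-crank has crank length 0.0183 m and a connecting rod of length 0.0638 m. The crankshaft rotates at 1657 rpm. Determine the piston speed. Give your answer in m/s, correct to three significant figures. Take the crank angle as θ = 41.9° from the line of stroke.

ω = 2π·1657/60 = 173.5 rad/s
For an in-line slider-crank, x = r cosθ + √(L² − r² sin²θ), so v = −rω sinθ·[1 + r cosθ/√(L² − r² sin²θ)].
With r = 0.0183 m, L = 0.0638 m, θ = 41.9°: √(L² − r² sin²θ) = 0.062619 m.
v = −0.0183·173.5·0.66783·[1 + 0.0183·0.74431/0.062619] = -2.5819 m/s.
|v| = 2.5819 m/s.

2.58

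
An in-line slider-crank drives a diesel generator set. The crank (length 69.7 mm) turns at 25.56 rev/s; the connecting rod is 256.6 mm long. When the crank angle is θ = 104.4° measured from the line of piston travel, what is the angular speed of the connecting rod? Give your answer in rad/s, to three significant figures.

ω = 160.6 rad/s (converted from 25.56 rev/s).
The rod makes angle φ with the slider axis where L sinφ = r sinθ; differentiating, L cosφ·φ̇ = r ω cosθ.
L cosφ = √(L² − r² sin²θ) = 0.24756 m.
|ω_rod| = r ω |cosθ| / √(L² − r² sin²θ) = 0.0697·160.6·0.24869/0.24756 = 11.245 rad/s.

11.2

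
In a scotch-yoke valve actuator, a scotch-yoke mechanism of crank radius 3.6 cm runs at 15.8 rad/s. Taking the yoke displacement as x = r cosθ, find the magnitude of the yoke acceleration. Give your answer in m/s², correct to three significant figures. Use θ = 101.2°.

ω = 15.8 rad/s
x = r cosθ ⇒ ẍ = −rω² cosθ (ω constant).
|a| = rω²|cosθ| = 0.036·(15.8)²·|cos 101.2°| = 1.7456 m/s².

1.75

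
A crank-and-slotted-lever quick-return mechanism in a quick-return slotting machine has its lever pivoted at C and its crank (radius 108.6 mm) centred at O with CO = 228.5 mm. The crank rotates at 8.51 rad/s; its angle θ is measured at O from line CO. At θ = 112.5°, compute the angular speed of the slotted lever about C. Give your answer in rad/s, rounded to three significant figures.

0.434

ω = 8.51 rad/s
Crank pin A relative to C: A = (d + r cosθ, r sinθ); lever angle φ = atan2(r sinθ, d + r cosθ).
Differentiating tanφ: φ̇ = rω(d cosθ + r)/(d² + r² + 2dr cosθ).
d² + r² + 2dr cosθ = |CA|² = 0.0450136 m²;  d cosθ + r = +0.021157 m.
|ω_lever| = |0.1086·8.51·+0.021157| / 0.0450136 = 0.43438 rad/s.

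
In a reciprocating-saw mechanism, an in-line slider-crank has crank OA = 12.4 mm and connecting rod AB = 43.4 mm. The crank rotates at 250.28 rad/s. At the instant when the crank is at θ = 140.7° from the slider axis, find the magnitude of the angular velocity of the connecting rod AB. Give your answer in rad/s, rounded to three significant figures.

ω = 250.3 rad/s
The rod makes angle φ with the slider axis where L sinφ = r sinθ; differentiating, L cosφ·φ̇ = r ω cosθ.
L cosφ = √(L² − r² sin²θ) = 0.042683 m.
|ω_rod| = r ω |cosθ| / √(L² − r² sin²θ) = 0.0124·250.3·0.77384/0.042683 = 56.265 rad/s.

56.3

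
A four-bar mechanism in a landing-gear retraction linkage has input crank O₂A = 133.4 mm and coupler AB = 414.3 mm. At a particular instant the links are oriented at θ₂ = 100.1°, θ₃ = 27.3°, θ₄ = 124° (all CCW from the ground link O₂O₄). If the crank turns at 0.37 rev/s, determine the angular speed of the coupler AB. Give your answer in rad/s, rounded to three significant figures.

ω₂ = 2.325 rad/s (from 0.37 rev/s).
Differentiating the loop-closure r₂e^{iθ₂}+r₃e^{iθ₃}=r₁+r₄e^{iθ₄} gives r₂ω₂e^{iθ₂}+r₃ω₃e^{iθ₃}=r₄ω₄e^{iθ₄}.
Eliminating the other unknown: ω₃ = r₂ω₂ sin(θ₄−θ₂) / [r₃ sin(θ₃−θ₄)].
Numerator sine = +0.40514; denominator sine = -0.99317.
Result = 0.1334·2.325·(+0.40514) / (0.4143·(-0.99317)) = -0.30536 rad/s; magnitude 0.30536 rad/s.

0.305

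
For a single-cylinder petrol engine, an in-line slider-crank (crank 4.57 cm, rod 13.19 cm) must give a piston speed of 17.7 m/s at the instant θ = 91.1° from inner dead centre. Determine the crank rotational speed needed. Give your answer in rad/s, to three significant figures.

For an in-line slider-crank, |v_piston| = rω|sinθ|·[1 + r cosθ/√(L² − r² sin²θ)].
With r = 0.0457 m, L = 0.1319 m, θ = 91.1°: the bracketed kinematic factor |dx/dθ| = 0.045368 m.
ω = v/|dx/dθ| = 17.7/0.045368 = 390.15 rad/s.

390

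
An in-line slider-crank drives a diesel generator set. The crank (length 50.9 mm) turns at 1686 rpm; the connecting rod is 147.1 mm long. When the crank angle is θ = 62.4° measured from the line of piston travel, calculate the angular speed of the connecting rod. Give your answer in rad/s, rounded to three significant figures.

29.7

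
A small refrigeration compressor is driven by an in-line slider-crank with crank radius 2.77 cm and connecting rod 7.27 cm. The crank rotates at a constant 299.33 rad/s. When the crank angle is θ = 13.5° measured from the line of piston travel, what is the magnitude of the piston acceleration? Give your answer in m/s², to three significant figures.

ω = 299.3 rad/s
x(θ) = r cosθ + √(L² − r² sin²θ); with ω constant, a = ω²·d²x/dθ².
d²x/dθ² = −r cosθ − r²(cos2θ)/√u − r⁴ sin²2θ/(4u^{3/2}),  u = L² − r² sin²θ = 0.00524348 m².
Substituting r = 0.0277 m, L = 0.0727 m, θ = 13.5°: d²x/dθ² = -0.036456 m.
a = ω²·d²x/dθ² = (299.3)²·(-0.036456) = -3266.4 m/s²;  |a| = 3266.4 m/s².

3270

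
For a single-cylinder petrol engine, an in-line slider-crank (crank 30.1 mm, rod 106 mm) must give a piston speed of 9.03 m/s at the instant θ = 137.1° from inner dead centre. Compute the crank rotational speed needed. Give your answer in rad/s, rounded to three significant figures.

For an in-line slider-crank, |v_piston| = rω|sinθ|·[1 + r cosθ/√(L² − r² sin²θ)].
With r = 0.0301 m, L = 0.106 m, θ = 137.1°: the bracketed kinematic factor |dx/dθ| = 0.016146 m.
ω = v/|dx/dθ| = 9.03/0.016146 = 559.29 rad/s.

559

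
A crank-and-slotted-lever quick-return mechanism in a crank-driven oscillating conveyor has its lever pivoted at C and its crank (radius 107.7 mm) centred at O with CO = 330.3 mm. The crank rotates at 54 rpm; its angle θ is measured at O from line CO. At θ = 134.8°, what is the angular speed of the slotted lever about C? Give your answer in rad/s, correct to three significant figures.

1.08

ω = 5.655 rad/s (from 54 rpm).
Crank pin A relative to C: A = (d + r cosθ, r sinθ); lever angle φ = atan2(r sinθ, d + r cosθ).
Differentiating tanφ: φ̇ = rω(d cosθ + r)/(d² + r² + 2dr cosθ).
d² + r² + 2dr cosθ = |CA|² = 0.070565 m²;  d cosθ + r = -0.12504 m.
|ω_lever| = |0.1077·5.655·-0.12504| / 0.070565 = 1.0792 rad/s.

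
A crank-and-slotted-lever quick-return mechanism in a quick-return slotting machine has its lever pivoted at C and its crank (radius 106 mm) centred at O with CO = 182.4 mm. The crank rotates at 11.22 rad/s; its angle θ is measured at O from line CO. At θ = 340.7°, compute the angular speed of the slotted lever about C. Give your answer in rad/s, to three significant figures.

ω = 11.22 rad/s
Crank pin A relative to C: A = (d + r cosθ, r sinθ); lever angle φ = atan2(r sinθ, d + r cosθ).
Differentiating tanφ: φ̇ = rω(d cosθ + r)/(d² + r² + 2dr cosθ).
d² + r² + 2dr cosθ = |CA|² = 0.0810014 m²;  d cosθ + r = +0.27815 m.
|ω_lever| = |0.106·11.22·+0.27815| / 0.0810014 = 4.084 rad/s.

4.08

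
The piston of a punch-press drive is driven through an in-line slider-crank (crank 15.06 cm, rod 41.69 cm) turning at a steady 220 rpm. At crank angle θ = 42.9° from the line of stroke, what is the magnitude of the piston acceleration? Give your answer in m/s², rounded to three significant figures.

ω = 2π·220/60 = 23.04 rad/s
x(θ) = r cosθ + √(L² − r² sin²θ); with ω constant, a = ω²·d²x/dθ².
d²x/dθ² = −r cosθ − r²(cos2θ)/√u − r⁴ sin²2θ/(4u^{3/2}),  u = L² − r² sin²θ = 0.163296 m².
Substituting r = 0.1506 m, L = 0.4169 m, θ = 42.9°: d²x/dθ² = -0.11637 m.
a = ω²·d²x/dθ² = (23.04)²·(-0.11637) = -61.765 m/s²;  |a| = 61.765 m/s².

61.8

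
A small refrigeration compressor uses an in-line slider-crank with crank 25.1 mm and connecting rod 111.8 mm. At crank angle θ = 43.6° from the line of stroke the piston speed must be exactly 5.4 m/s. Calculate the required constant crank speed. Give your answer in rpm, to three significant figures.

For an in-line slider-crank, |v_piston| = rω|sinθ|·[1 + r cosθ/√(L² − r² sin²θ)].
With r = 0.0251 m, L = 0.1118 m, θ = 43.6°: the bracketed kinematic factor |dx/dθ| = 0.020158 m.
ω = v/|dx/dθ| = 5.4/0.020158 = 267.88 rad/s.
N = 60ω/(2π) = 2558.1 rpm.

2560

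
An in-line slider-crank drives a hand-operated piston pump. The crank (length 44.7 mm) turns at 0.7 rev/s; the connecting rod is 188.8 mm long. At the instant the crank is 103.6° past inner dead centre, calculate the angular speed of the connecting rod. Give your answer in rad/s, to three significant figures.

0.252

ω = 4.398 rad/s (converted from 0.7 rev/s).
The rod makes angle φ with the slider axis where L sinφ = r sinθ; differentiating, L cosφ·φ̇ = r ω cosθ.
L cosφ = √(L² − r² sin²θ) = 0.18373 m.
|ω_rod| = r ω |cosθ| / √(L² − r² sin²θ) = 0.0447·4.398·0.23514/0.18373 = 0.25161 rad/s.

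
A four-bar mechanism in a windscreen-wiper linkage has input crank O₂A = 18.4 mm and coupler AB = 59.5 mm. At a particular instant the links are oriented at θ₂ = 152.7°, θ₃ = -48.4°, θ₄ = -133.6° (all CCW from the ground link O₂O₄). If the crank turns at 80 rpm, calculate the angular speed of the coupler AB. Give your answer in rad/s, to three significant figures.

ω₂ = 8.378 rad/s (from 80 rpm).
Differentiating the loop-closure r₂e^{iθ₂}+r₃e^{iθ₃}=r₁+r₄e^{iθ₄} gives r₂ω₂e^{iθ₂}+r₃ω₃e^{iθ₃}=r₄ω₄e^{iθ₄}.
Eliminating the other unknown: ω₃ = r₂ω₂ sin(θ₄−θ₂) / [r₃ sin(θ₃−θ₄)].
Numerator sine = +0.95981; denominator sine = +0.99649.
Result = 0.0184·8.378·(+0.95981) / (0.0595·(+0.99649)) = +2.4953 rad/s; magnitude 2.4953 rad/s.

2.50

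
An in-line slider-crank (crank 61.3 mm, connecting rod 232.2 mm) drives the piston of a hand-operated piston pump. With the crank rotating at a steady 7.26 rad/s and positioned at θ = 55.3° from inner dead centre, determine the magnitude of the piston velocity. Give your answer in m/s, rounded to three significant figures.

ω = 7.26 rad/s
For an in-line slider-crank, x = r cosθ + √(L² − r² sin²θ), so v = −rω sinθ·[1 + r cosθ/√(L² − r² sin²θ)].
With r = 0.0613 m, L = 0.2322 m, θ = 55.3°: √(L² − r² sin²θ) = 0.22666 m.
v = −0.0613·7.26·0.82214·[1 + 0.0613·0.56928/0.22666] = -0.42222 m/s.
|v| = 0.42222 m/s.

0.422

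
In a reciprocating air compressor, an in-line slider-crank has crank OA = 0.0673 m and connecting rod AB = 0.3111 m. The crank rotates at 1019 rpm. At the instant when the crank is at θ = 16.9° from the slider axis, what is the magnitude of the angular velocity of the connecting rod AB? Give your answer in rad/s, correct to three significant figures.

22.1

ω = 106.7 rad/s (converted from 1019 rpm).
The rod makes angle φ with the slider axis where L sinφ = r sinθ; differentiating, L cosφ·φ̇ = r ω cosθ.
L cosφ = √(L² − r² sin²θ) = 0.31048 m.
|ω_rod| = r ω |cosθ| / √(L² − r² sin²θ) = 0.0673·106.7·0.95681/0.31048 = 22.131 rad/s.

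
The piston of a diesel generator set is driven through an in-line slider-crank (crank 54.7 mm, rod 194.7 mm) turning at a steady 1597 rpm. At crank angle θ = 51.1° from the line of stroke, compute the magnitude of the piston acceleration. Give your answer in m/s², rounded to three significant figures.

876

ω = 2π·1597/60 = 167.2 rad/s
x(θ) = r cosθ + √(L² − r² sin²θ); with ω constant, a = ω²·d²x/dθ².
d²x/dθ² = −r cosθ − r²(cos2θ)/√u − r⁴ sin²2θ/(4u^{3/2}),  u = L² − r² sin²θ = 0.0360959 m².
Substituting r = 0.0547 m, L = 0.1947 m, θ = 51.1°: d²x/dθ² = -0.031333 m.
a = ω²·d²x/dθ² = (167.2)²·(-0.031333) = -876.34 m/s²;  |a| = 876.34 m/s².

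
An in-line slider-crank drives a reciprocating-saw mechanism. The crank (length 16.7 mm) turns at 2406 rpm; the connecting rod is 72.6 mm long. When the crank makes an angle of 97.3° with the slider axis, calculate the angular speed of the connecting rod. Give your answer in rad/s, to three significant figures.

7.56

ω = 252 rad/s (converted from 2406 rpm).
The rod makes angle φ with the slider axis where L sinφ = r sinθ; differentiating, L cosφ·φ̇ = r ω cosθ.
L cosφ = √(L² − r² sin²θ) = 0.070685 m.
|ω_rod| = r ω |cosθ| / √(L² − r² sin²θ) = 0.0167·252·0.12706/0.070685 = 7.5638 rad/s.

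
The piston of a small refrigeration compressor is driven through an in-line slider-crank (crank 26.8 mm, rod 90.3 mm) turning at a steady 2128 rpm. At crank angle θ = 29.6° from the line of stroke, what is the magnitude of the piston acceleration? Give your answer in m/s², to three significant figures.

1370

ω = 2π·2128/60 = 222.8 rad/s
x(θ) = r cosθ + √(L² − r² sin²θ); with ω constant, a = ω²·d²x/dθ².
d²x/dθ² = −r cosθ − r²(cos2θ)/√u − r⁴ sin²2θ/(4u^{3/2}),  u = L² − r² sin²θ = 0.00797885 m².
Substituting r = 0.0268 m, L = 0.0903 m, θ = 29.6°: d²x/dθ² = -0.027553 m.
a = ω²·d²x/dθ² = (222.8)²·(-0.027553) = -1368.3 m/s²;  |a| = 1368.3 m/s².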